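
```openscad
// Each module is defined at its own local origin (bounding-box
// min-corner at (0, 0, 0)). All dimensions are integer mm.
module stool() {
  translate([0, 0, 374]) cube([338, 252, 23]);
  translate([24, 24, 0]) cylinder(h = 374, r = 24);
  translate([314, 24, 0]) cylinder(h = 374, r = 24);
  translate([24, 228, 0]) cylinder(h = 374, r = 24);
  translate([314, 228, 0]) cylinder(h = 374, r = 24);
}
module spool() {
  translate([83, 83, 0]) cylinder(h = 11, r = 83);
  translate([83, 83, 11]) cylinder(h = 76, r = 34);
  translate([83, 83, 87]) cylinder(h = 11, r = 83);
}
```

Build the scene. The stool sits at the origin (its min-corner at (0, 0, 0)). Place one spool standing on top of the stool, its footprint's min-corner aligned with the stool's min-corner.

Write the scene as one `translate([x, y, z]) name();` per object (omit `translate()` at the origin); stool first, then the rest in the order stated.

stool();
translate([0, 0, 397]) spool();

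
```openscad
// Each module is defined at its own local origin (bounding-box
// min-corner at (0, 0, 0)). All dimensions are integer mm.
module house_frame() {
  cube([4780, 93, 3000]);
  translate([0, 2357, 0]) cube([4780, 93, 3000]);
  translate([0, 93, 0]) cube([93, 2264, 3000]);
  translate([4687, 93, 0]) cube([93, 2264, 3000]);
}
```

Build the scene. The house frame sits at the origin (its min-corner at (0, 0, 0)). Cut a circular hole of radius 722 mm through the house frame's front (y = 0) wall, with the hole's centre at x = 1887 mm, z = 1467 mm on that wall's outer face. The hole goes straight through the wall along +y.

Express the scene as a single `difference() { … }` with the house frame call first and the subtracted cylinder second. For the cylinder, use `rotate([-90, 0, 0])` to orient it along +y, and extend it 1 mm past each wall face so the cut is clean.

difference() {
  house_frame();
  translate([1887, -1, 1467]) rotate([-90, 0, 0]) cylinder(h = 95, r = 722);
}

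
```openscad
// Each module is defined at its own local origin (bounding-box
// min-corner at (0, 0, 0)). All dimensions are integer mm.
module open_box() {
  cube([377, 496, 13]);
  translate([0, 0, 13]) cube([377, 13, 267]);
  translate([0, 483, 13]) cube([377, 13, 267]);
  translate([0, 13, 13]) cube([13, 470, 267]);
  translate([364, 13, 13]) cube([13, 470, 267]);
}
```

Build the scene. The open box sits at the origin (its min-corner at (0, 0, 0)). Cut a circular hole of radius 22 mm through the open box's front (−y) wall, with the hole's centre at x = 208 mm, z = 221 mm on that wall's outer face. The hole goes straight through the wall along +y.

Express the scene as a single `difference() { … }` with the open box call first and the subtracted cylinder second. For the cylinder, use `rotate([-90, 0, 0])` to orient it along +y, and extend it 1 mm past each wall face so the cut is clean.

difference() {
  open_box();
  translate([208, -1, 221]) rotate([-90, 0, 0]) cylinder(h = 15, r = 22);
}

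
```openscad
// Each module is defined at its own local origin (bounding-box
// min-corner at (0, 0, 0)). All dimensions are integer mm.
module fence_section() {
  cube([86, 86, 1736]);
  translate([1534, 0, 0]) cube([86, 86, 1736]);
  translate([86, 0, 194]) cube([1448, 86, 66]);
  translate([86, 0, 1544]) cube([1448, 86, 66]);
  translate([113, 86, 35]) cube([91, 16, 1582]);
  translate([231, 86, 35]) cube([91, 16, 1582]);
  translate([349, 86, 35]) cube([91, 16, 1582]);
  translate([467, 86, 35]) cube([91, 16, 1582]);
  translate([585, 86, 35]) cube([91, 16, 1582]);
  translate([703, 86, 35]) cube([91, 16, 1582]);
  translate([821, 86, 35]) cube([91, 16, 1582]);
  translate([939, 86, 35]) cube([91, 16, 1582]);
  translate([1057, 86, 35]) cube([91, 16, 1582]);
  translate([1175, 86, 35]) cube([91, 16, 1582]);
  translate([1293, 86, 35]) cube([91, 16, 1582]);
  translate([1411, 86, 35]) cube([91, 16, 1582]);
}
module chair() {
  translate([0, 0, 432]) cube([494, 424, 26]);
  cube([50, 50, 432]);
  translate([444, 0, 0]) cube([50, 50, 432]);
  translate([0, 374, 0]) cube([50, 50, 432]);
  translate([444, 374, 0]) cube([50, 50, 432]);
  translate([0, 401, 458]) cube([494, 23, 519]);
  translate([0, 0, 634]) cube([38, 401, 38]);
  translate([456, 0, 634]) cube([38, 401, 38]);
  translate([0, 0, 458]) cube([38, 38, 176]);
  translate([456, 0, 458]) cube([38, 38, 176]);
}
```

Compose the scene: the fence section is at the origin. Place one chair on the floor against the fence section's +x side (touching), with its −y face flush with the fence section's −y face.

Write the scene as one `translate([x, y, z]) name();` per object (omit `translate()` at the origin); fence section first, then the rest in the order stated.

fence_section();
translate([1620, 0, 0]) chair();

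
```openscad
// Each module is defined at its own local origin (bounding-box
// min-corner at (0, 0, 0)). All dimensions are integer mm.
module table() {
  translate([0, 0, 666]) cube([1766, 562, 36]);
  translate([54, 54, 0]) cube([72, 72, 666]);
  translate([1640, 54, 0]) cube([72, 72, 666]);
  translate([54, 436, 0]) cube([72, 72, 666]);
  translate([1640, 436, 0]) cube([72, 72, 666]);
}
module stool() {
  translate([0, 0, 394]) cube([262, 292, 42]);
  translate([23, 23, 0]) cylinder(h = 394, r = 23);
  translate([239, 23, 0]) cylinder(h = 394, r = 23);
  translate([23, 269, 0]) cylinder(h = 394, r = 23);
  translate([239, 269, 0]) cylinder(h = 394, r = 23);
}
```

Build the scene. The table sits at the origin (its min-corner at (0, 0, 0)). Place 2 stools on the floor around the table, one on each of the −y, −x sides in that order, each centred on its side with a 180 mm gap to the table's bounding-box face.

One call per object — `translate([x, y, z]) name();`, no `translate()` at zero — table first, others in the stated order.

table();
translate([752, -472, 0]) stool();
translate([-442, 135, 0]) stool();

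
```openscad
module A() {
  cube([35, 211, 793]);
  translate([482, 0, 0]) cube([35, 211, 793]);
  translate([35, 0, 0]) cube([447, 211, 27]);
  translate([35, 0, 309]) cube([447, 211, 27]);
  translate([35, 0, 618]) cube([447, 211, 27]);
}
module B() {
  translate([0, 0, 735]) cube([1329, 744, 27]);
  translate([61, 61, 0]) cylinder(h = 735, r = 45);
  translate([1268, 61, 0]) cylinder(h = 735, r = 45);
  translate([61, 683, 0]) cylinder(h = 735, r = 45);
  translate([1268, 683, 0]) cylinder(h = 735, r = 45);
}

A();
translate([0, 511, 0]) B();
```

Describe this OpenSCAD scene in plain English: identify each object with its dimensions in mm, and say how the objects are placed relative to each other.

A is a bookshelf 517 mm wide overall, 211 mm deep and 793 mm tall. The two sides are 35 mm thick vertical panels. 3 horizontal shelves of 27 mm thickness span between the inner faces of the sides; the lowest shelf sits on the floor and shelves are stacked with a clear vertical gap of 282 mm between each pair.

B is a table with a 1329×744 mm rectangular top, 27 mm thick, top surface at z = 762 mm, supported by four round legs of 90 mm diameter, each leg's bounding box inset 16 mm from the nearest pair of top edges, running from the floor.

The table is on the floor beside the bookshelf on its +y side.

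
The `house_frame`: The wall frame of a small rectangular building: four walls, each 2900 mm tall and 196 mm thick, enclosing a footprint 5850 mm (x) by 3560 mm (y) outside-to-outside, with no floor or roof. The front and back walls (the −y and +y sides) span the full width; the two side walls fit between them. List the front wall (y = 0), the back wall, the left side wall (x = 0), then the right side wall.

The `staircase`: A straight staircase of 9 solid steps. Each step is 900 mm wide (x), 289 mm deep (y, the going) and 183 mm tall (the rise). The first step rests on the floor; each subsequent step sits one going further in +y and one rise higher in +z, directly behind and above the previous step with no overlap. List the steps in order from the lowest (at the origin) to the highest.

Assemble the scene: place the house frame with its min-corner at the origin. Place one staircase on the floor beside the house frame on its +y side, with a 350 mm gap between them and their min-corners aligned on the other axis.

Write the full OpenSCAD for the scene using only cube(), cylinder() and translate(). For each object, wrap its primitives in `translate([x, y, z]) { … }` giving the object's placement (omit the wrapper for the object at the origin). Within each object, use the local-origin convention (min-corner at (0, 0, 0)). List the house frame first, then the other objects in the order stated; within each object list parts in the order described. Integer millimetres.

cube([5850, 196, 2900]);
translate([0, 3364, 0]) cube([5850, 196, 2900]);
translate([0, 196, 0]) cube([196, 3168, 2900]);
translate([5654, 196, 0]) cube([196, 3168, 2900]);
translate([0, 3910, 0]) {
  cube([900, 289, 183]);
  translate([0, 289, 183]) cube([900, 289, 183]);
  translate([0, 578, 366]) cube([900, 289, 183]);
  translate([0, 867, 549]) cube([900, 289, 183]);
  translate([0, 1156, 732]) cube([900, 289, 183]);
  translate([0, 1445, 915]) cube([900, 289, 183]);
  translate([0, 1734, 1098]) cube([900, 289, 183]);
  translate([0, 2023, 1281]) cube([900, 289, 183]);
  translate([0, 2312, 1464]) cube([900, 289, 183]);
}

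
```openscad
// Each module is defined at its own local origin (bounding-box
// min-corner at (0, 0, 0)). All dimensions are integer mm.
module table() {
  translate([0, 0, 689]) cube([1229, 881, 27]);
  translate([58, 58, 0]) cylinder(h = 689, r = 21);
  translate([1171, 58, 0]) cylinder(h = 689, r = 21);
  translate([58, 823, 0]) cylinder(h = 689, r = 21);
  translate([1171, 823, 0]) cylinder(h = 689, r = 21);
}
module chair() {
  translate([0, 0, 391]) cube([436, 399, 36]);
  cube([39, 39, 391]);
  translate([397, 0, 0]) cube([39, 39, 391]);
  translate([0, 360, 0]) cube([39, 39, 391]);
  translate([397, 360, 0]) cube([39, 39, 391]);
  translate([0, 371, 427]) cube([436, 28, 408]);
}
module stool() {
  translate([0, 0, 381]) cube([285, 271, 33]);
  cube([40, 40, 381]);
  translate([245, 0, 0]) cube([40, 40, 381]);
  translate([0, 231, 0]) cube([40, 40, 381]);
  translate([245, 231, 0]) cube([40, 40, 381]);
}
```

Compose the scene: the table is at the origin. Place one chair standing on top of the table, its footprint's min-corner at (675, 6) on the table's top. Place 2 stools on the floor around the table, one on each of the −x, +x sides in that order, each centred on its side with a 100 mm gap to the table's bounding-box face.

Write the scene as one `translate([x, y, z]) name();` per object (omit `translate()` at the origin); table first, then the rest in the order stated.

table();
translate([675, 6, 716]) chair();
translate([-385, 305, 0]) stool();
translate([1329, 305, 0]) stool();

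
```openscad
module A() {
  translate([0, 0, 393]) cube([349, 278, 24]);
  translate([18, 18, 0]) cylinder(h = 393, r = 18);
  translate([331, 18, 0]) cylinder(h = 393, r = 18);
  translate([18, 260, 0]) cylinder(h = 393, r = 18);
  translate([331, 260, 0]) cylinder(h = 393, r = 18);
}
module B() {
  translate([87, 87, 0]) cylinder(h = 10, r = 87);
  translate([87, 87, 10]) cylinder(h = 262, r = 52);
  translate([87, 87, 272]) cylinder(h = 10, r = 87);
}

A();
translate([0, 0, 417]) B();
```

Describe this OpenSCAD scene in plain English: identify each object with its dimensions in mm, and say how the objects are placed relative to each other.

A is a simple wooden stool: a rectangular seat 349 mm (x) by 278 mm (y), 24 mm thick, top face at z = 417 mm, on four round legs, each 36 mm in diameter. The legs rest on z = 0, each leg's axis is inset half a diameter from the nearest pair of seat edges (so the leg's bounding box is flush with the corner).

B is a spool: two coaxial disc flanges of radius 87 mm and thickness 10 mm, joined by a core cylinder of radius 52 mm and height 262 mm. The lower flange rests on z = 0 and the three cylinders share a vertical axis.

The spool is on top of the stool.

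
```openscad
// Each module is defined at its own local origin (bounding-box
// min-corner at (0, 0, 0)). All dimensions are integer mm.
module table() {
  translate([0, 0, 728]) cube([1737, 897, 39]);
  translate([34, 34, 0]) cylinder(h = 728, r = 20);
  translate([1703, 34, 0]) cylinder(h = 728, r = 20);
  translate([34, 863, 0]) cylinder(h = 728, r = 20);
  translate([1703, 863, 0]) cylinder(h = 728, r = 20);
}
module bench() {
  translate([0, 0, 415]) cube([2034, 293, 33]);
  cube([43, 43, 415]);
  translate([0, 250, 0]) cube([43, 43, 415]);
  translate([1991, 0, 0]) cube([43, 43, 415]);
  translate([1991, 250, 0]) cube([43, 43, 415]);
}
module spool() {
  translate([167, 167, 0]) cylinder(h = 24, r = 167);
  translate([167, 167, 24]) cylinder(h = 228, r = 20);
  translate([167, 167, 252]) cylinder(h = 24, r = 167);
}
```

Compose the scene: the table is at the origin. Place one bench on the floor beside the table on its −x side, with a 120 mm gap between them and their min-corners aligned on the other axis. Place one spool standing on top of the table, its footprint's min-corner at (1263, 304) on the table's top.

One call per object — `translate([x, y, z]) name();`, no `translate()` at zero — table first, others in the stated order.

table();
translate([-2154, 0, 0]) bench();
translate([1263, 304, 767]) spool();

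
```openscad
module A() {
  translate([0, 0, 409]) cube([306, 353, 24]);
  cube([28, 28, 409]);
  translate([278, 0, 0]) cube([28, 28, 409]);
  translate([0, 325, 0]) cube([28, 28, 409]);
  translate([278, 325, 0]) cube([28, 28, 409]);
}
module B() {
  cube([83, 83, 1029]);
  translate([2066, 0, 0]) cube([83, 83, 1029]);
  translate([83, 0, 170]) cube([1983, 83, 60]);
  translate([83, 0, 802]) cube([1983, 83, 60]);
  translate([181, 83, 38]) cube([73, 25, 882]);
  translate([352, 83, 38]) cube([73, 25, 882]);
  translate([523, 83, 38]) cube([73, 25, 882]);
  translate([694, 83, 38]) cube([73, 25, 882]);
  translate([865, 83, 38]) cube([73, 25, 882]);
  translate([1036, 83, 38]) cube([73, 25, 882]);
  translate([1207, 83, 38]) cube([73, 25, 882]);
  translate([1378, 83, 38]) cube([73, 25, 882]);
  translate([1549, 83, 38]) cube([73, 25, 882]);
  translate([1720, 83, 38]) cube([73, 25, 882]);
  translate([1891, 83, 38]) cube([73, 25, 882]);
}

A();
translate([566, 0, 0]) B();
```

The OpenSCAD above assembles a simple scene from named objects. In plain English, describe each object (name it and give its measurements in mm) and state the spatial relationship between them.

A is a four-legged stool. The seat is 306×353 mm, 24 mm thick, top at z = 433 mm. It stands on four square legs, each 28×28 mm in cross-section, from z = 0 to the seat underside, each flush with a corner of the seat.

B is a fence section. Two 83×83 mm posts, 1029 mm tall, stand on the floor with a clear span of 1983 mm between their inner faces. Two horizontal rails of 83×60 mm section span the gap between the posts with their undersides at z = 170 mm and z = 802 mm, flush with the posts' −y face. 11 pickets, each 73 mm wide, 25 mm thick and 882 mm tall, are fixed to the +y face of the rails with their bottoms at z = 38 mm, evenly spaced across the span with equal gaps (rounded down to the nearest mm) at the −x end and between each pair — any rounding remainder accumulates at the +x end.

The fence section is on the floor beside the stool on its +x side.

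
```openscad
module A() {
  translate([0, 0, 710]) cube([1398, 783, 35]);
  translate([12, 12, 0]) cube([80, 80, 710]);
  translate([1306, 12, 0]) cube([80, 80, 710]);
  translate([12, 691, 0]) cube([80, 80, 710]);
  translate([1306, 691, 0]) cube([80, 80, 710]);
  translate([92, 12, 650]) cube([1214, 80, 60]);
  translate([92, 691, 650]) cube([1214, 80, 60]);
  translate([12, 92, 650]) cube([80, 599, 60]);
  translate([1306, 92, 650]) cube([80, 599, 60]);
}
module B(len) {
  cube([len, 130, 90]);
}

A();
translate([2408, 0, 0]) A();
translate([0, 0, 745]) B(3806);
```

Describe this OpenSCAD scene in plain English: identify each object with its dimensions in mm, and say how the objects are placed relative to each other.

A is a table: top 1398 mm (x) × 783 mm (y), 35 mm thick, upper face at z = 745 mm, on four 80×80 mm square legs, each inset 12 mm from the nearest pair of top edges, running from z = 0 to the bottom of the top. Four apron rails, 80 mm thick and 60 mm tall, run between adjacent legs with their top edges flush with the underside of the top and their outer faces flush with the legs' outer faces.

B is a rectangular beam 3806 mm long (x), 130 mm deep (y), 90 mm thick (z).

The beam spans the tops of two tables placed 1010 mm apart, resting at z = 745 mm.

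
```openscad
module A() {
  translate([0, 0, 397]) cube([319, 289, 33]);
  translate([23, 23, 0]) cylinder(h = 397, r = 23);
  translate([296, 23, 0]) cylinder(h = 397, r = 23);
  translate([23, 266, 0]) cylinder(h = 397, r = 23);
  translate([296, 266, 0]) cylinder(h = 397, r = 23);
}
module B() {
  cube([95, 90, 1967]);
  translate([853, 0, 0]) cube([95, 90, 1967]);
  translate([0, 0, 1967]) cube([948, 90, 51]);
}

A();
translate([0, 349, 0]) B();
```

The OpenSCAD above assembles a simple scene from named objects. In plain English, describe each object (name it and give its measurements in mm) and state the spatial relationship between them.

A is a four-legged stool. The seat is 319×289 mm, 33 mm thick, top at z = 430 mm. It stands on four round legs, each 46 mm in diameter, from z = 0 to the seat underside, each leg's axis is inset half a diameter from the nearest pair of seat edges (so the leg's bounding box is flush with the corner).

B is a rectangular door frame: two vertical jambs of 95×90 mm section, 1967 mm tall, with a clear opening 758 mm wide between their inner faces. A header 51 mm tall and 90 mm deep lies on top of the jambs and spans the full outside width.

The door frame is on the floor beside the stool on its +y side.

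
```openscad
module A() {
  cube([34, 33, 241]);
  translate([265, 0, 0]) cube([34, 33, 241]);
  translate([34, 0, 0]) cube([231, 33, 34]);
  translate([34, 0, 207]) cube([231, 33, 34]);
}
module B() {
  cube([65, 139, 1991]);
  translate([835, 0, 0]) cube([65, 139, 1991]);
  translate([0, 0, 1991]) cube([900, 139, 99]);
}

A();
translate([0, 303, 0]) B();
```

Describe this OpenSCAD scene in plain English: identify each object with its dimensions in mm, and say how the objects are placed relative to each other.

A is a rectangular picture frame lying in the x–z plane (depth along y). The opening is 231 mm wide (x) by 173 mm tall (z), surrounded by a border 34 mm wide on all four sides. The frame is 33 mm deep and is made of two full-height vertical stiles with two horizontal rails fitted between them.

B is a rectangular door frame: two vertical jambs of 65×139 mm section, 1991 mm tall, with a clear opening 770 mm wide between their inner faces. A header 99 mm tall and 139 mm deep lies on top of the jambs and spans the full outside width.

The door frame is on the floor beside the picture frame on its +y side.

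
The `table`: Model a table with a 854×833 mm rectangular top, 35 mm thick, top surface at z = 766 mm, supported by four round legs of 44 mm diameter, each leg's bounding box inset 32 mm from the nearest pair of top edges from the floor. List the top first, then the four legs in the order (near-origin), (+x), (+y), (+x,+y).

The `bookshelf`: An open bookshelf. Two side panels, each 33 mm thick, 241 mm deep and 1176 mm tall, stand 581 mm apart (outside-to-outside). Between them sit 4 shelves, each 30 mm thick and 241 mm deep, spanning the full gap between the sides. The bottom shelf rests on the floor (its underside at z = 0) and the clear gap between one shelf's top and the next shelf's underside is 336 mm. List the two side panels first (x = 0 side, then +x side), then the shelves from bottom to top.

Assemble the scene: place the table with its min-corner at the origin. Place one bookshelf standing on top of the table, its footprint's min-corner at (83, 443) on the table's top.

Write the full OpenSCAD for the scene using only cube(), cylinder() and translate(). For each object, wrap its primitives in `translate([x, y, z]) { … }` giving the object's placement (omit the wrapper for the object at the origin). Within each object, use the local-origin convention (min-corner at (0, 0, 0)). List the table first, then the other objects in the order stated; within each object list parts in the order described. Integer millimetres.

translate([0, 0, 731]) cube([854, 833, 35]);
translate([54, 54, 0]) cylinder(h = 731, r = 22);
translate([800, 54, 0]) cylinder(h = 731, r = 22);
translate([54, 779, 0]) cylinder(h = 731, r = 22);
translate([800, 779, 0]) cylinder(h = 731, r = 22);
translate([83, 443, 766]) {
  cube([33, 241, 1176]);
  translate([548, 0, 0]) cube([33, 241, 1176]);
  translate([33, 0, 0]) cube([515, 241, 30]);
  translate([33, 0, 366]) cube([515, 241, 30]);
  translate([33, 0, 732]) cube([515, 241, 30]);
  translate([33, 0, 1098]) cube([515, 241, 30]);
}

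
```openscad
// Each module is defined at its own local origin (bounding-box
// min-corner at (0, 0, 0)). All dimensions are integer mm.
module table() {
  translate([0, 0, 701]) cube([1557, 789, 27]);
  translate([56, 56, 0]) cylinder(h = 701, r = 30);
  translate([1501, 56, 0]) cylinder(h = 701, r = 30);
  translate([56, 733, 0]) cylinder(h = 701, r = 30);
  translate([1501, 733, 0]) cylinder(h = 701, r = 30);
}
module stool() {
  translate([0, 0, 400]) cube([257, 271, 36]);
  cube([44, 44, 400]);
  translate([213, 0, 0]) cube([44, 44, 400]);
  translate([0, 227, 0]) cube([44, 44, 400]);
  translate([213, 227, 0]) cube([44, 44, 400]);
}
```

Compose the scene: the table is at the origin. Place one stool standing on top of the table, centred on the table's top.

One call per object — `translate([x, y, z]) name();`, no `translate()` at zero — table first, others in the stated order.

table();
translate([650, 259, 728]) stool();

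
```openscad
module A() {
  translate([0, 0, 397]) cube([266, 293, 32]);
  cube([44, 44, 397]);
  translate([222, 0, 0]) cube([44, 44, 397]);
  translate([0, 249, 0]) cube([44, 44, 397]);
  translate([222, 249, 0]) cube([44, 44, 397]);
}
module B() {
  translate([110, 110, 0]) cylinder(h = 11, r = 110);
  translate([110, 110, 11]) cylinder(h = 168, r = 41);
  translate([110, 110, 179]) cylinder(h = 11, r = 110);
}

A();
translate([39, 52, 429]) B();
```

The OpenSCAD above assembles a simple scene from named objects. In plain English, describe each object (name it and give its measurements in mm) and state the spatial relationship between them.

A is a simple wooden stool: a rectangular seat 266 mm (x) by 293 mm (y), 32 mm thick, top face at z = 429 mm, on four square legs, each 44×44 mm in cross-section. The legs rest on z = 0, each flush with a corner of the seat.

B is a spool: two coaxial disc flanges of radius 110 mm and thickness 11 mm, joined by a core cylinder of radius 41 mm and height 168 mm. The lower flange rests on z = 0 and the three cylinders share a vertical axis.

The spool is on top of the stool.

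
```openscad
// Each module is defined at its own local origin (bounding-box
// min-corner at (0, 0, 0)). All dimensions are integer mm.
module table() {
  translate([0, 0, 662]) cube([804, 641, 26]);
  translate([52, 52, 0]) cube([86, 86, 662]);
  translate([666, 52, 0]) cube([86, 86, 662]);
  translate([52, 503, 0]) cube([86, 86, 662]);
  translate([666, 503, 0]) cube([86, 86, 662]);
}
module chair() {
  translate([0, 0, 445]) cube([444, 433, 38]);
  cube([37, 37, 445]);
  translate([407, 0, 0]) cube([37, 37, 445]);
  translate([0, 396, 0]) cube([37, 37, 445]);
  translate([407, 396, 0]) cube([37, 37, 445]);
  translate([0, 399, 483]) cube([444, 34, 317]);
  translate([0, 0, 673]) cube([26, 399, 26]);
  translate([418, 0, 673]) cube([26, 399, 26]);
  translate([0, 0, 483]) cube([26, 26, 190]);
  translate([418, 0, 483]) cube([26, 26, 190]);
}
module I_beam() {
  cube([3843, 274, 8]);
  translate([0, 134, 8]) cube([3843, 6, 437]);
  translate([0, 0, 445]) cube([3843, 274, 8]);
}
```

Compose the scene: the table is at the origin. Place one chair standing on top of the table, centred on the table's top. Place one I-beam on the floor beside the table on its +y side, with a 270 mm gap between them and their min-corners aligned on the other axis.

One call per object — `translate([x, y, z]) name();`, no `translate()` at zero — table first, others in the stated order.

table();
translate([180, 104, 688]) chair();
translate([0, 911, 0]) I_beam();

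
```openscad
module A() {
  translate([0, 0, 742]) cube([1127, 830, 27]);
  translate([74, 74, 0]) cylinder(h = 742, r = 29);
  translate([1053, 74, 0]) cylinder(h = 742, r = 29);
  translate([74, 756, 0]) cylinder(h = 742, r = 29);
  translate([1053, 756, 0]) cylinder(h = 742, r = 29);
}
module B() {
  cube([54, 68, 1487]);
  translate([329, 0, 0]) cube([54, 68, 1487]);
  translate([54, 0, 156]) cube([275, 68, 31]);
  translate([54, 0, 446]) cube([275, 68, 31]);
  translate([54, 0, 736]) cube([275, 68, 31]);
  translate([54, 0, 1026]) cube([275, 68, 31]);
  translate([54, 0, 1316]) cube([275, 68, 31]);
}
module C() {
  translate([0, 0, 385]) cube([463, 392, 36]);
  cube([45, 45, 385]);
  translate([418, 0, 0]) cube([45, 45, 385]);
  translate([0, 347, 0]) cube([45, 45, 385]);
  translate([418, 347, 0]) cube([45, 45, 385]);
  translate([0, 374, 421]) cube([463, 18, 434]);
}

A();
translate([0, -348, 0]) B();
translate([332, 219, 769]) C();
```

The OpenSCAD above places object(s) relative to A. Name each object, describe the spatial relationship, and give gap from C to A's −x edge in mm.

The chair's min-x is at 332; the table's min-x is 0; gap = 332 mm.

A is a table. B is a ladder. C is a chair. The ladder is on the floor beside the table on its −y side. The chair is on top of the table, centred. The gap from the chair to the table's −x edge is 332 mm.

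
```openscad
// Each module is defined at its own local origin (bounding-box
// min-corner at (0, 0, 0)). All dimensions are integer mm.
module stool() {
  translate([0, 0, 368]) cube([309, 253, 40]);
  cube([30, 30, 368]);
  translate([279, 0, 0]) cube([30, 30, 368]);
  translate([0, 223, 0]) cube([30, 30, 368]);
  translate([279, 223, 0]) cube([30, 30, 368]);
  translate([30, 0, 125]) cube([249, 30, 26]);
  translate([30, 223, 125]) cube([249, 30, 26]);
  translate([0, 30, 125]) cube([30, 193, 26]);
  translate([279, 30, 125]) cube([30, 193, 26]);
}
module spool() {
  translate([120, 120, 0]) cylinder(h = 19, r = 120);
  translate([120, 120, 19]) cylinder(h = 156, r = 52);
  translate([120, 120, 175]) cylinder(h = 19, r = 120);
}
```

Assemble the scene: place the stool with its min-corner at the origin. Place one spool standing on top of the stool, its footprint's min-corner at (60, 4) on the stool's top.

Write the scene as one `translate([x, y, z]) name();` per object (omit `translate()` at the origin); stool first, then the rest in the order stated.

stool();
translate([60, 4, 408]) spool();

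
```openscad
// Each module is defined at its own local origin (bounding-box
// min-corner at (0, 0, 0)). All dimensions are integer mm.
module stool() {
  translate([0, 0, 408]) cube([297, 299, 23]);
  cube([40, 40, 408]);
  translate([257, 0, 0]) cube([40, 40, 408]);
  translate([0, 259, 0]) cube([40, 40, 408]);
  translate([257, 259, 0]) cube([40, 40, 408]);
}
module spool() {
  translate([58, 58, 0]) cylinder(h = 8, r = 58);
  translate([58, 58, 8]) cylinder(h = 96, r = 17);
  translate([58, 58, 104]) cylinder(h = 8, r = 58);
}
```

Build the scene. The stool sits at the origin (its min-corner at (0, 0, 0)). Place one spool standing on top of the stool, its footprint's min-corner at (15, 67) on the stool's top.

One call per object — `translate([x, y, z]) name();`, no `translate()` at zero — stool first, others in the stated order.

stool();
translate([15, 67, 431]) spool();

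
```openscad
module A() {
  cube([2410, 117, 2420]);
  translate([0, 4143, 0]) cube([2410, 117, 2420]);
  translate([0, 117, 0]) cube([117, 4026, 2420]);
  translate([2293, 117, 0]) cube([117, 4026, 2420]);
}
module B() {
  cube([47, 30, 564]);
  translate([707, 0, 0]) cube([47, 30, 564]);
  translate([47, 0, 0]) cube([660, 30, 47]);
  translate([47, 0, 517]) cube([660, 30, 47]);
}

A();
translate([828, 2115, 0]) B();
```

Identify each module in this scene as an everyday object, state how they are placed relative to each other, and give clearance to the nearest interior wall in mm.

Clearances: x = 711, y = 1998; minimum 711 mm.

A is a house frame. B is a picture frame. The picture frame sits inside the house frame, centred. The clearance to the nearest interior wall is 711 mm.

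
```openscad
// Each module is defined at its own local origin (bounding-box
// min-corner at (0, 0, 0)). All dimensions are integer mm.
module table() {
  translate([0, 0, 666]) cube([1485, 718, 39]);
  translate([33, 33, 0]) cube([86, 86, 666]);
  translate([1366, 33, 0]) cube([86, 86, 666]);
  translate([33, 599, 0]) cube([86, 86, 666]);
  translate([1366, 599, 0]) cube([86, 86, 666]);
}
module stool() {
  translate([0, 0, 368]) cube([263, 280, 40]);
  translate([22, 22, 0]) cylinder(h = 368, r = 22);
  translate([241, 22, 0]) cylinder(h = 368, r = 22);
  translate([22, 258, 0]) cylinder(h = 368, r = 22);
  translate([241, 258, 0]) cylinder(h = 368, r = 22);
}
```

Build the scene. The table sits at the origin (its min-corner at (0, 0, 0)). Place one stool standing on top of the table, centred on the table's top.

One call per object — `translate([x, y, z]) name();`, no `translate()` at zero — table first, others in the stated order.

table();
translate([611, 219, 705]) stool();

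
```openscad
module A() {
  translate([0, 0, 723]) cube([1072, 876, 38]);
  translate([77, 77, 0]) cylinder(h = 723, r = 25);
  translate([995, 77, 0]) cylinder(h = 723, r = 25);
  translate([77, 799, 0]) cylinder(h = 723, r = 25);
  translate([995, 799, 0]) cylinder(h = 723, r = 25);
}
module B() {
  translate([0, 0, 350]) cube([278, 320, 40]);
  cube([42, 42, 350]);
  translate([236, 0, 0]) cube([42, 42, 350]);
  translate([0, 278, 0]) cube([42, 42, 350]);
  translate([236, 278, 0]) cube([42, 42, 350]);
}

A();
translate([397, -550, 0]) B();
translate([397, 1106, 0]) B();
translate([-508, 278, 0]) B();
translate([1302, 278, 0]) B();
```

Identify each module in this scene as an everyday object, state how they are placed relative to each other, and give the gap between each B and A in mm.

A is a table. B is a stool. Four stools sit around the table at the −y, +y, −x, +x sides. The gap between each stool and the table is 230 mm.

Each stool's nearest face is 230 mm from the table's bounding box.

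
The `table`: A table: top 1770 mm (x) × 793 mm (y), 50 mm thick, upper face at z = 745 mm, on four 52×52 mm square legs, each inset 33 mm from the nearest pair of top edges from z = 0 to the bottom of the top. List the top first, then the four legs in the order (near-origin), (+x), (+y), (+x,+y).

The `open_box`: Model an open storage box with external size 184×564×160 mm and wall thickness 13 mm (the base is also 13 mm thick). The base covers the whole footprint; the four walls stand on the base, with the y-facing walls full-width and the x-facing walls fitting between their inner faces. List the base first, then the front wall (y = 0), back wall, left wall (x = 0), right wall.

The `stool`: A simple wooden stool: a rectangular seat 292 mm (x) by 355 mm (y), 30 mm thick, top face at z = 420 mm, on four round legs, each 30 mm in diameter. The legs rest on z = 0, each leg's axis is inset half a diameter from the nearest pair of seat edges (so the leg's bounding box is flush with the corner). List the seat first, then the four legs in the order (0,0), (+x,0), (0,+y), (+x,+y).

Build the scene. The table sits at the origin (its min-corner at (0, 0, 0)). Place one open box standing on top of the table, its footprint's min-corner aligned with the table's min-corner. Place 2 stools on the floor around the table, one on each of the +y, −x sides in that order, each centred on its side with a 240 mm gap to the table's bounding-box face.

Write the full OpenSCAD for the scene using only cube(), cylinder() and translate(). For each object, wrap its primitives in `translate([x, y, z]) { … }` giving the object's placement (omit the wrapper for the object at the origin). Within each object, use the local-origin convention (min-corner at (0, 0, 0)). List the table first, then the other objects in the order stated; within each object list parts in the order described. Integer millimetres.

translate([0, 0, 695]) cube([1770, 793, 50]);
translate([33, 33, 0]) cube([52, 52, 695]);
translate([1685, 33, 0]) cube([52, 52, 695]);
translate([33, 708, 0]) cube([52, 52, 695]);
translate([1685, 708, 0]) cube([52, 52, 695]);
translate([0, 0, 745]) {
  cube([184, 564, 13]);
  translate([0, 0, 13]) cube([184, 13, 147]);
  translate([0, 551, 13]) cube([184, 13, 147]);
  translate([0, 13, 13]) cube([13, 538, 147]);
  translate([171, 13, 13]) cube([13, 538, 147]);
}
translate([739, 1033, 0]) {
  translate([0, 0, 390]) cube([292, 355, 30]);
  translate([15, 15, 0]) cylinder(h = 390, r = 15);
  translate([277, 15, 0]) cylinder(h = 390, r = 15);
  translate([15, 340, 0]) cylinder(h = 390, r = 15);
  translate([277, 340, 0]) cylinder(h = 390, r = 15);
}
translate([-532, 219, 0]) {
  translate([0, 0, 390]) cube([292, 355, 30]);
  translate([15, 15, 0]) cylinder(h = 390, r = 15);
  translate([277, 15, 0]) cylinder(h = 390, r = 15);
  translate([15, 340, 0]) cylinder(h = 390, r = 15);
  translate([277, 340, 0]) cylinder(h = 390, r = 15);
}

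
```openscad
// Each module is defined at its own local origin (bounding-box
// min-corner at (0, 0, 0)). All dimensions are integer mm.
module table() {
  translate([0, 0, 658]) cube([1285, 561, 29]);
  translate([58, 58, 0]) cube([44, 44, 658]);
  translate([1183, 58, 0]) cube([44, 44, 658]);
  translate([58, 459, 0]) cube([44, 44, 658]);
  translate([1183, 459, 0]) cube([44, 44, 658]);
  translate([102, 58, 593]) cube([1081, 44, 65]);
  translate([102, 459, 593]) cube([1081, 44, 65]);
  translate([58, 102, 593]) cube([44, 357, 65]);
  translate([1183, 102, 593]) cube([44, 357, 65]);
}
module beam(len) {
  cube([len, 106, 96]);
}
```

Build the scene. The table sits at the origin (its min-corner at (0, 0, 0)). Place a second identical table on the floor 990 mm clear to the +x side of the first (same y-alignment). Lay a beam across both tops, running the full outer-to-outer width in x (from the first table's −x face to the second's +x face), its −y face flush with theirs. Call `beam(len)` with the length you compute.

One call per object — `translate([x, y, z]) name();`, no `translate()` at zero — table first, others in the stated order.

table();
translate([2275, 0, 0]) table();
translate([0, 0, 687]) beam(3560);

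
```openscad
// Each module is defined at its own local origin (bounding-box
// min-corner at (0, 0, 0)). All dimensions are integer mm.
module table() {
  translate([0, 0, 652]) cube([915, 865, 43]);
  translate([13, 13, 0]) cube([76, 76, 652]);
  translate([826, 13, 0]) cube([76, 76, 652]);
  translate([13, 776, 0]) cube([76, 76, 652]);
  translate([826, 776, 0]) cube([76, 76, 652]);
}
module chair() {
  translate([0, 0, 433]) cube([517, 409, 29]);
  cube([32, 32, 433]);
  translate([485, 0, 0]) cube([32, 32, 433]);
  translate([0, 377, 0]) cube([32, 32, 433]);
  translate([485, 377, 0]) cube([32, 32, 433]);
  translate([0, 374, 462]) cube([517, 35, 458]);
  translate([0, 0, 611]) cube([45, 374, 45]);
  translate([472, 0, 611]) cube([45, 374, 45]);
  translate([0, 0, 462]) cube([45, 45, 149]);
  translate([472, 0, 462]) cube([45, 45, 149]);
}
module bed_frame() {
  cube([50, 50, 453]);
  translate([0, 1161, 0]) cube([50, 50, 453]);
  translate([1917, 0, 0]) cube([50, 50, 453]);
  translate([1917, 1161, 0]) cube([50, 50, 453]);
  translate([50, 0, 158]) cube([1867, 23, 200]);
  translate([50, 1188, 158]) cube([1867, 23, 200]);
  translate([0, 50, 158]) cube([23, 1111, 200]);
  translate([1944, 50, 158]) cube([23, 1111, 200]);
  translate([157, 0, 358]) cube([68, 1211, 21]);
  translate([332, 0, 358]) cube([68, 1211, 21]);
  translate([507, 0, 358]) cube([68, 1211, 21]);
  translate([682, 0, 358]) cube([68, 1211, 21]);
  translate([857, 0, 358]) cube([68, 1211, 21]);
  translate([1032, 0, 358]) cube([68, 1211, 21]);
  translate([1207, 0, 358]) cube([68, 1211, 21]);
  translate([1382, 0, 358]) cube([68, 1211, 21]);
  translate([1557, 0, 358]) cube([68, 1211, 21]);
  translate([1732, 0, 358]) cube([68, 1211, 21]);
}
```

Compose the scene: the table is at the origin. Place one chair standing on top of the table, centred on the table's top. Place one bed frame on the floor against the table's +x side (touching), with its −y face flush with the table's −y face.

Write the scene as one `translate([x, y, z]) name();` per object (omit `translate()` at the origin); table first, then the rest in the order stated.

table();
translate([199, 228, 695]) chair();
translate([915, 0, 0]) bed_frame();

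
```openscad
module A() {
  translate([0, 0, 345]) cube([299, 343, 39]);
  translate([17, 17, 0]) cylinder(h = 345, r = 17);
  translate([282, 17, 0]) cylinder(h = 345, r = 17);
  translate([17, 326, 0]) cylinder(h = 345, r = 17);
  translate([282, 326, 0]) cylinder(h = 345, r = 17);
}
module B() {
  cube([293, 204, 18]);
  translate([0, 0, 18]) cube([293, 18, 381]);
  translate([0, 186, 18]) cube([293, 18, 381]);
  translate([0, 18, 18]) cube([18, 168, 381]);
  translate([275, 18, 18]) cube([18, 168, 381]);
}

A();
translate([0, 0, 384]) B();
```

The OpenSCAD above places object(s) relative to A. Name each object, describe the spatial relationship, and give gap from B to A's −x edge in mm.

The open box's min-x is at 0; the stool's min-x is 0; gap = 0 mm.

A is a stool. B is an open box. The open box is on top of the stool. The gap from the open box to the stool's −x edge is 0 mm.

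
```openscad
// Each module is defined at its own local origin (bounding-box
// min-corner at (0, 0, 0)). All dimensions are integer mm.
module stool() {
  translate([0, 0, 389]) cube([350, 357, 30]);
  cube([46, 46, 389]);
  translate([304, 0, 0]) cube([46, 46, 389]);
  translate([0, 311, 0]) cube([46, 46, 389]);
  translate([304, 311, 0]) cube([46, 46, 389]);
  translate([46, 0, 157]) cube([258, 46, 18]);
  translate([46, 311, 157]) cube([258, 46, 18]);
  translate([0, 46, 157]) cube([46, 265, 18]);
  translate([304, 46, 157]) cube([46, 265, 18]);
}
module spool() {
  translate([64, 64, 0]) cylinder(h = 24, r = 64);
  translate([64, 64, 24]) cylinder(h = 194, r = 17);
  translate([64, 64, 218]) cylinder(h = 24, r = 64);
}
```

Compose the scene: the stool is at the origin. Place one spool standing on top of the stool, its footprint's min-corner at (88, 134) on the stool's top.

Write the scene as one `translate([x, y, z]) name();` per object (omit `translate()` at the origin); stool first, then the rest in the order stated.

stool();
translate([88, 134, 419]) spool();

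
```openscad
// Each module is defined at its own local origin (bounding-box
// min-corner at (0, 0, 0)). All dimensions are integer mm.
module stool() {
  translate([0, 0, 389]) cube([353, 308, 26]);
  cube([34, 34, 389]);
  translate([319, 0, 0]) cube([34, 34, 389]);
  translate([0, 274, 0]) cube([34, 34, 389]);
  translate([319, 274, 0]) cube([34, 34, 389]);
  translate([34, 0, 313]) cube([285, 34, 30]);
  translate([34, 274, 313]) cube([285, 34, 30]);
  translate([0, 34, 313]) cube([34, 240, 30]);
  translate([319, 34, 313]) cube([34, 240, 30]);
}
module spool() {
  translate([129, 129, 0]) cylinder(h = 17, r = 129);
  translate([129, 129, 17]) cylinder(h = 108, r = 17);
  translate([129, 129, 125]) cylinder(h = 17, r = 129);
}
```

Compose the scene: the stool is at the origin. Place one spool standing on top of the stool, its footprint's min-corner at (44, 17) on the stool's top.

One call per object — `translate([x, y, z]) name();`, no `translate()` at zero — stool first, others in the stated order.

stool();
translate([44, 17, 415]) spool();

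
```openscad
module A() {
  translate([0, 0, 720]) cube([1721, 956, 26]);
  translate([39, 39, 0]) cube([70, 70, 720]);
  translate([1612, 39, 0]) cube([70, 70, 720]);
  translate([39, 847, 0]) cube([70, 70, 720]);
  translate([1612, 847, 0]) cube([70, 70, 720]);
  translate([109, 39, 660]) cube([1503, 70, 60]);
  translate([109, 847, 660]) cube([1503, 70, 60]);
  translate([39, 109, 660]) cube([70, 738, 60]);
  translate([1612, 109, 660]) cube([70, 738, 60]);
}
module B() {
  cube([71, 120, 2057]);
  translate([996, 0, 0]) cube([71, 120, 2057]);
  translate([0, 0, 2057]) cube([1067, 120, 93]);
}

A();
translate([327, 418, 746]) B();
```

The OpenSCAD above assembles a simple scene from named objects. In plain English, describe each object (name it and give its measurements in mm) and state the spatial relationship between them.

A is a table: top 1721 mm (x) × 956 mm (y), 26 mm thick, upper face at z = 746 mm, on four 70×70 mm square legs, each inset 39 mm from the nearest pair of top edges, running from z = 0 to the bottom of the top. Four apron rails, 70 mm thick and 60 mm tall, run between adjacent legs with their top edges flush with the underside of the top and their outer faces flush with the legs' outer faces.

B is a door frame. The clear opening is 925 mm wide and 2057 mm high. Two 71 mm wide jambs, 120 mm deep, stand either side of the opening from the floor to the top of the opening. A 93 mm thick head sits across the top of both jambs, spanning the full outside width of the frame.

The door frame is on top of the table, centred.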